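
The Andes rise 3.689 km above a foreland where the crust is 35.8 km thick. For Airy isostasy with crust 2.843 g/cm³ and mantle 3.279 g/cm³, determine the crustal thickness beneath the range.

63.5 km

Root depth r = h ρ_c / (ρ_m − ρ_c) = 3.689 km × 2.843 / 0.436 = 24.05 km.
Total thickness = T + h + r = 35.8 km + 3.689 km + 24.05 km = 63.5 km.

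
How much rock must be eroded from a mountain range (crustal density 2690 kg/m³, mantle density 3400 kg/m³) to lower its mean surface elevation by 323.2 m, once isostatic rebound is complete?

1550 m

Net drop Δ = e − u = e − e ρ_c/ρ_m = e (ρ_m − ρ_c)/ρ_m.
e = Δ ρ_m/(ρ_m − ρ_c) = 323.2 m × 3400/710 = 1550 m.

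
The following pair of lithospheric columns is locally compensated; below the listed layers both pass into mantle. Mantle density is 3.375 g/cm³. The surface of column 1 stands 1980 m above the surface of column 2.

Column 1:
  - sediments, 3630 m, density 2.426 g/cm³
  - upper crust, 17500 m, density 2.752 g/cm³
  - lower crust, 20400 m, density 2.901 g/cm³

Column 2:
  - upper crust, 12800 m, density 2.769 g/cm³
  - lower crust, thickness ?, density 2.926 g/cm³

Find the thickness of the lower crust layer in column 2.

21300 m

Take the compensation level at the base of the deeper column (depth z_c below the surface of column 1) and equate Σ ρ_i t_i down to z_c; mantle fills any gap and the z_c terms cancel.
Column 1: 3630×2.426 + 17500×2.752 + 20400×2.901 + (z_c − 41530)×3.375
Column 2: 1980×0 + 12800×2.769 + x×2.926 + (z_c − 1980 − 12800 − x)×3.375
The z_c×3.375 term appears on both sides and cancels. Collect the known terms of each column as K = Σ(ρt)_known − 3.375 × (depth of known layers): K_1 = 116146.78 − 3.375×41530 = −24016.97; K_2 = 35443.2 − 3.375×(1980 + 12800) = −14439.3.
Balance: K_1 = K_2 − x×(3.375 − 2.926), so x = (K_2 − K_1)/(3.375 − 2.926) = 9577.67/0.449 = 21300 m.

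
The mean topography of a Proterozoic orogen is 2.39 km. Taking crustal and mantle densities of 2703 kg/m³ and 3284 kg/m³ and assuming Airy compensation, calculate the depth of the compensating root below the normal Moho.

Balancing pressure at the compensation depth: the weight of the topography is balanced by the buoyancy of the root, ρ_c h = (ρ_m − ρ_c) r.
r = h · ρ_c / (ρ_m − ρ_c) = 2.39 km × 2703 / (3284 − 2703) = 11.1 km.

11.1 km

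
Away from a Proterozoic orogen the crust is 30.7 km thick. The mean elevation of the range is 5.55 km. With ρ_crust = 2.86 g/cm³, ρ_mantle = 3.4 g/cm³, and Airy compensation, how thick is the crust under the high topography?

65.6 km

Root depth r = h ρ_c / (ρ_m − ρ_c) = 5.55 km × 2.86 / 0.54 = 29.39 km.
Total thickness = T + h + r = 30.7 km + 5.55 km + 29.39 km = 65.6 km.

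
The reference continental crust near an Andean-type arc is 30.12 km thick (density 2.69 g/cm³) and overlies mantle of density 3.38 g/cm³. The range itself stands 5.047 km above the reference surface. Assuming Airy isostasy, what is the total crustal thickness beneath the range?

54.8 km

Root depth r = h ρ_c / (ρ_m − ρ_c) = 5.047 km × 2.69 / 0.69 = 19.68 km.
Total thickness = T + h + r = 30.12 km + 5.047 km + 19.68 km = 54.8 km.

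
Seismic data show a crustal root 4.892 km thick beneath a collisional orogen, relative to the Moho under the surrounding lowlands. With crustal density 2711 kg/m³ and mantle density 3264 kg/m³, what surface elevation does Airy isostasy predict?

By Archimedes' principle applied to the lithosphere: ρ_c h = (ρ_m − ρ_c) r.
h = r (ρ_m − ρ_c) / ρ_c = 4.892 km × (3264 − 2711) / 2711 = 0.998 km.

0.998 km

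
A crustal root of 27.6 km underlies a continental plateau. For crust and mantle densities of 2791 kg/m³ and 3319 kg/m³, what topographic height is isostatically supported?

5.22 km

By Archimedes' principle applied to the lithosphere: ρ_c h = (ρ_m − ρ_c) r.
h = r (ρ_m − ρ_c) / ρ_c = 27.6 km × (3319 − 2791) / 2791 = 5.22 km.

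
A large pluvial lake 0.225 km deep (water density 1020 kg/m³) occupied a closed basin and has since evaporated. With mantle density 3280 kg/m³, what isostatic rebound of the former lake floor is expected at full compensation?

0.07 km

u = d ρ_w/ρ_m = 0.225 km × 1020/3280 = 0.07 km.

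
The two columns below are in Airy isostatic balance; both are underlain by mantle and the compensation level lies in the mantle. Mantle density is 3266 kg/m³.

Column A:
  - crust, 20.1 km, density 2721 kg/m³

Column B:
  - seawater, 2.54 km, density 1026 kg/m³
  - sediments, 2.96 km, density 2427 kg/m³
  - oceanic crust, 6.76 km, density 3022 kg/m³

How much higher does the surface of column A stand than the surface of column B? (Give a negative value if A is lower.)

0.347 km

For any compensation level in the mantle, the mantle terms cancel and isostasy reduces to e = (Σt_A − Σt_B) − (Σ(ρt)_A − Σ(ρt)_B) / ρ_m.
Σt_A = 20.1 km; Σt_B = 12.26 km; Σ(ρt)_A = 54692.1; Σ(ρt)_B = 30218.68 (in km·kg/m³).
e = (20.1 − 12.26) − (54692.1 − 30218.68) / 3266 = 0.347 km.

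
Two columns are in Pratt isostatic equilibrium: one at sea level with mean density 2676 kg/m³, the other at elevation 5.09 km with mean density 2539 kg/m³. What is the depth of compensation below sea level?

ρ_ref D = ρ (D + h) → D (ρ_ref − ρ) = ρ h.
D = ρ h/(ρ_ref − ρ) = 2539 × 5.09 km/(2676 − 2539) = 94.3 km.

94.3 km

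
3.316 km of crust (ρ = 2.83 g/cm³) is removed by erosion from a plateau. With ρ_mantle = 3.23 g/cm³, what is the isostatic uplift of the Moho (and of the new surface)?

2.91 km

Unloading: uplift u = e ρ_c/ρ_m = 3.316 km × 2.83/3.23 = 2.91 km.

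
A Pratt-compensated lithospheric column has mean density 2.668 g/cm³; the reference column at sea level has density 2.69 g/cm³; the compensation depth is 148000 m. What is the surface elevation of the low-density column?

ρ_ref D = ρ (D + h) → h = D (ρ_ref − ρ)/ρ.
h = 148000 m × (2.69 − 2.668)/2.668 = 1220 m.

1220 m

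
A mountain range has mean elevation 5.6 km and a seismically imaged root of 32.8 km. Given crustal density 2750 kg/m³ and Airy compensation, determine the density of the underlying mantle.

3220 kg/m³

Airy balance: ρ_c h = (ρ_m − ρ_c) r → ρ_m = ρ_c (1 + h/r).
ρ_m = 2750 × (1 + 5.6 km/32.8 km) = 3220 kg/m³.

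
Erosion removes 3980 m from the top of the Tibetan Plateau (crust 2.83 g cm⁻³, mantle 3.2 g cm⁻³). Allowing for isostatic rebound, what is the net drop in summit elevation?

460 m

Rebound u = e ρ_c/ρ_m = 3980 m × 2.83/3.2 = 3520 m.
Net surface drop = e − u = 3980 m − 3520 m = e (ρ_m − ρ_c)/ρ_m = 460 m.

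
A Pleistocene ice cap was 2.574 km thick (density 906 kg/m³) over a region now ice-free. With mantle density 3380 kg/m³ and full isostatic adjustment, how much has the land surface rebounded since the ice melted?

Removing the load lets mantle flow back in; uplift u satisfies ρ_ice t = ρ_m u.
u = t ρ_ice/ρ_m = 2.574 km × 906/3380 = 0.69 km.

0.69 km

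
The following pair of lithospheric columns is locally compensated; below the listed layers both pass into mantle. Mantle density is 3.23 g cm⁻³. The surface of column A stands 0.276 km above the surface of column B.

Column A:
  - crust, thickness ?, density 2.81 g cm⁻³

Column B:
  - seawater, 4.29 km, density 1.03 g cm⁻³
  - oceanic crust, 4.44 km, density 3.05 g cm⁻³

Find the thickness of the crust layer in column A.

Take the compensation level at the base of the deeper column (depth z_c below the surface of column A) and equate Σ ρ_i t_i down to z_c; mantle fills any gap and the z_c terms cancel.
Column A: x×2.81 + (z_c − 0 − x)×3.23
Column B: 0.276×0 + 4.29×1.03 + 4.44×3.05 + (z_c − 0.276 − 8.73)×3.23
The z_c×3.23 term appears on both sides and cancels. Collect the known terms of each column as K = Σ(ρt)_known − 3.23 × (depth of known layers): K_A = 0 − 3.23×0 = 0; K_B = 17.9607 − 3.23×(0.276 + 8.73) = −11.12868.
Balance: K_A − x×(3.23 − 2.81) = K_B, so x = (K_A − K_B)/(3.23 − 2.81) = 11.1287/0.42 = 26.5 km.

26.5 km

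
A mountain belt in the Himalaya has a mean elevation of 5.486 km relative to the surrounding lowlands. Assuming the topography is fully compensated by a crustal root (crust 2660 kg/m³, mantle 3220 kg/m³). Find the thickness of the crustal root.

26.1 km

Balancing pressure at the compensation depth: the weight of the topography is balanced by the buoyancy of the root, ρ_c h = (ρ_m − ρ_c) r.
r = h · ρ_c / (ρ_m − ρ_c) = 5.486 km × 2660 / (3220 − 2660) = 26.1 km.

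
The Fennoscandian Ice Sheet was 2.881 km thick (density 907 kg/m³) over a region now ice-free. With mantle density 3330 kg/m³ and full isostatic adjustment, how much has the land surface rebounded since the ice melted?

0.785 km

Removing the load lets mantle flow back in; uplift u satisfies ρ_ice t = ρ_m u.
u = t ρ_ice/ρ_m = 2.881 km × 907/3330 = 0.785 km.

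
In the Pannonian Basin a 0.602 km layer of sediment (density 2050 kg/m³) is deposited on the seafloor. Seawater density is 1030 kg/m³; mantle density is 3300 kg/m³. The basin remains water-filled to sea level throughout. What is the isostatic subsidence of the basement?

0.271 km

Submarine loading: the sediment displaces seawater, and the subsidence is in turn flooded, so s (ρ_m − ρ_w) = t (ρ_sed − ρ_w).
s = 0.602 km × (2050 − 1030) / (3300 − 1030) = 0.271 km.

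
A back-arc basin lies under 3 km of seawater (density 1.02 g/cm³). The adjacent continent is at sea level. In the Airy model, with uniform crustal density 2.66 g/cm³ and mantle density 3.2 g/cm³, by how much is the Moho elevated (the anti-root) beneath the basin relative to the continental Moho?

9.11 km

For local isostatic compensation: replacing crust with seawater at the top is compensated by replacing crust with mantle at the base: d (ρ_c − ρ_w) = a (ρ_m − ρ_c).
a = d (ρ_c − ρ_w)/(ρ_m − ρ_c) = 3 km × 1.64/0.54 = 9.11 km.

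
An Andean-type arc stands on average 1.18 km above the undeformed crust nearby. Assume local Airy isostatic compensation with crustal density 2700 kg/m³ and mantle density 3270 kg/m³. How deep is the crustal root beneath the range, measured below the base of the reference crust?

5.59 km

By Archimedes' principle applied to the lithosphere: the weight of the topography is balanced by the buoyancy of the root, ρ_c h = (ρ_m − ρ_c) r.
r = h · ρ_c / (ρ_m − ρ_c) = 1.18 km × 2700 / (3270 − 2700) = 5.59 km.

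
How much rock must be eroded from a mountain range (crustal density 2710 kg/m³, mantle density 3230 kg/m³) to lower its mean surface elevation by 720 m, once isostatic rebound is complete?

Net drop Δ = e − u = e − e ρ_c/ρ_m = e (ρ_m − ρ_c)/ρ_m.
e = Δ ρ_m/(ρ_m − ρ_c) = 720 m × 3230/520 = 4470 m.

4470 m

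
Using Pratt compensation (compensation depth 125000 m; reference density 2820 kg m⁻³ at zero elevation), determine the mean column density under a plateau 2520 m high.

Pratt balance: ρ_ref D = ρ (D + h).
ρ = ρ_ref D/(D + h) = 2820 × 125000 m/(125000 m + 2520 m) = 2760 kg m⁻³.

2760 kg m⁻³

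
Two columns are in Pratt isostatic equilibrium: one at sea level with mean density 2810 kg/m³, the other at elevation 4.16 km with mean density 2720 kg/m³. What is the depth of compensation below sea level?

126 km

ρ_ref D = ρ (D + h) → D (ρ_ref − ρ) = ρ h.
D = ρ h/(ρ_ref − ρ) = 2720 × 4.16 km/(2810 − 2720) = 126 km.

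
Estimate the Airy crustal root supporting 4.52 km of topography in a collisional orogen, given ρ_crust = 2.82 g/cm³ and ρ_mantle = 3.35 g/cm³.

Equating mass per unit area of the two columns: the weight of the topography is balanced by the buoyancy of the root, ρ_c h = (ρ_m − ρ_c) r.
r = h · ρ_c / (ρ_m − ρ_c) = 4.52 km × 2.82 / (3.35 − 2.82) = 24 km.

24 km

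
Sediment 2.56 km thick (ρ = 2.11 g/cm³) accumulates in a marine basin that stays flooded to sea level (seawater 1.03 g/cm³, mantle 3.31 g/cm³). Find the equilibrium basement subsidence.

1.21 km

Submarine loading: the sediment displaces seawater, and the subsidence is in turn flooded, so s (ρ_m − ρ_w) = t (ρ_sed − ρ_w).
s = 2.56 km × (2.11 − 1.03) / (3.31 − 1.03) = 1.21 km.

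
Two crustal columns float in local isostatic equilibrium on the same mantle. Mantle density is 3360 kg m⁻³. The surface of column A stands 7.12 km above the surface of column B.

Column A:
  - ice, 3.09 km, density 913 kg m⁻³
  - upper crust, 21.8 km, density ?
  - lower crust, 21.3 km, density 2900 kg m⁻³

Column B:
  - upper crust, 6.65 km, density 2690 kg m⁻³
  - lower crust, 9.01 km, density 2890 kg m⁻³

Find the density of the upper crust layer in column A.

2660 kg m⁻³

Take the compensation level at the base of the deeper column (depth z_c below the surface of column A) and equate Σ ρ_i t_i down to z_c; mantle fills any gap and the z_c terms cancel.
Column A: 3.09×913 + 21.8×ρ + 21.3×2900 + (z_c − 46.19)×3360
Column B: 7.12×0 + 6.65×2690 + 9.01×2890 + (z_c − 7.12 − 15.66)×3360
The z_c×3360 term appears on both sides and cancels. Collect the known terms of each column as K = Σ(ρt)_known − 3360 × (depth of known layers): K_A = 64591.17 − 3360×46.19 = −90607.23; K_B = 43927.4 − 3360×(7.12 + 15.66) = −32613.4.
Balance: K_A + 21.8×ρ = K_B, so ρ = (K_B − K_A)/21.8 = 57993.8/21.8 = 2660 kg m⁻³.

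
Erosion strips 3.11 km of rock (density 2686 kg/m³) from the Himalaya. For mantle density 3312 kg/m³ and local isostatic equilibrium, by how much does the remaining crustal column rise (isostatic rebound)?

Unloading: uplift u = e ρ_c/ρ_m = 3.11 km × 2686/3312 = 2.52 km.

2.52 km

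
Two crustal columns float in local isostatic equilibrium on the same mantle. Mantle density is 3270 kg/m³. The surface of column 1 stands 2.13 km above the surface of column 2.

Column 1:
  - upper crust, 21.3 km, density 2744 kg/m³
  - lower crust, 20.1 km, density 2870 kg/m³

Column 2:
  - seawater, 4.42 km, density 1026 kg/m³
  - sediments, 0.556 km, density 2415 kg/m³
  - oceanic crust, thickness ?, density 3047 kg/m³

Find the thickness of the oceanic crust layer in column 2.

8.45 km

Take the compensation level at the base of the deeper column (depth z_c below the surface of column 1) and equate Σ ρ_i t_i down to z_c; mantle fills any gap and the z_c terms cancel.
Column 1: 21.3×2744 + 20.1×2870 + (z_c − 41.4)×3270
Column 2: 2.13×0 + 4.42×1026 + 0.556×2415 + x×3047 + (z_c − 2.13 − 4.976 − x)×3270
The z_c×3270 term appears on both sides and cancels. Collect the known terms of each column as K = Σ(ρt)_known − 3270 × (depth of known layers): K_1 = 116134.2 − 3270×41.4 = −19243.8; K_2 = 5877.66 − 3270×(2.13 + 4.976) = −17358.96.
Balance: K_1 = K_2 − x×(3270 − 3047), so x = (K_2 − K_1)/(3270 − 3047) = 1884.84/223 = 8.45 km.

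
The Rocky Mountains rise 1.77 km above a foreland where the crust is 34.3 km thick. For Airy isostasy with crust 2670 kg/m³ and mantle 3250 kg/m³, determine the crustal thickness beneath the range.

Root depth r = h ρ_c / (ρ_m − ρ_c) = 1.77 km × 2670 / 580 = 8.148 km.
Total thickness = T + h + r = 34.3 km + 1.77 km + 8.148 km = 44.2 km.

44.2 km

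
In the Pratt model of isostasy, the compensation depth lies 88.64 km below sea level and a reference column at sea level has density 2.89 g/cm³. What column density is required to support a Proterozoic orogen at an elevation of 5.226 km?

2.73 g/cm³

Pratt balance: ρ_ref D = ρ (D + h).
ρ = ρ_ref D/(D + h) = 2.89 × 88.64 km/(88.64 km + 5.226 km) = 2.73 g/cm³.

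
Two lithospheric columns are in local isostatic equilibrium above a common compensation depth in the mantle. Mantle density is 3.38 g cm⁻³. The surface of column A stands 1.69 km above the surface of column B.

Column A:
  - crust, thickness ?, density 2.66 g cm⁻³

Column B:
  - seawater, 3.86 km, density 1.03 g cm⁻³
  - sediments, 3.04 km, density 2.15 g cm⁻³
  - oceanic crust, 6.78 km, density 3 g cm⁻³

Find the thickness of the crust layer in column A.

29.3 km

Take the compensation level at the base of the deeper column (depth z_c below the surface of column A) and equate Σ ρ_i t_i down to z_c; mantle fills any gap and the z_c terms cancel.
Column A: x×2.66 + (z_c − 0 − x)×3.38
Column B: 1.69×0 + 3.86×1.03 + 3.04×2.15 + 6.78×3 + (z_c − 1.69 − 13.68)×3.38
The z_c×3.38 term appears on both sides and cancels. Collect the known terms of each column as K = Σ(ρt)_known − 3.38 × (depth of known layers): K_A = 0 − 3.38×0 = 0; K_B = 30.8518 − 3.38×(1.69 + 13.68) = −21.0988.
Balance: K_A − x×(3.38 − 2.66) = K_B, so x = (K_A − K_B)/(3.38 − 2.66) = 21.0988/0.72 = 29.3 km.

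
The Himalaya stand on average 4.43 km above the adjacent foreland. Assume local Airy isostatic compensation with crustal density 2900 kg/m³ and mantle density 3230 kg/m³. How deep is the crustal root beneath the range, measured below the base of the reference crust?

38.9 km

Equating mass per unit area of the two columns: the weight of the topography is balanced by the buoyancy of the root, ρ_c h = (ρ_m − ρ_c) r.
r = h · ρ_c / (ρ_m − ρ_c) = 4.43 km × 2900 / (3230 − 2900) = 38.9 km.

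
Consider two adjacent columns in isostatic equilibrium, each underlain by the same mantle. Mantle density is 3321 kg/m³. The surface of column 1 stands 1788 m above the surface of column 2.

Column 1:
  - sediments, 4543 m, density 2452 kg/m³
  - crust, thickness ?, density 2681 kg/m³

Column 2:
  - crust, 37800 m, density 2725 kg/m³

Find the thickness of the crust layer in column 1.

Take the compensation level at the base of the deeper column (depth z_c below the surface of column 1) and equate Σ ρ_i t_i down to z_c; mantle fills any gap and the z_c terms cancel.
Column 1: 4543×2452 + x×2681 + (z_c − 4543 − x)×3321
Column 2: 1788×0 + 37800×2725 + (z_c − 1788 − 37800)×3321
The z_c×3321 term appears on both sides and cancels. Collect the known terms of each column as K = Σ(ρt)_known − 3321 × (depth of known layers): K_1 = 11139436 − 3321×4543 = −3947867; K_2 = 103005000 − 3321×(1788 + 37800) = −28466748.
Balance: K_1 − x×(3321 − 2681) = K_2, so x = (K_1 − K_2)/(3321 − 2681) = 24518900/640 = 38300 m.

38300 m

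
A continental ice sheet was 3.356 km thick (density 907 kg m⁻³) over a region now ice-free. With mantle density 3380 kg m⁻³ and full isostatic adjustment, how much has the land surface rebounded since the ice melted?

0.901 km

Removing the load lets mantle flow back in; uplift u satisfies ρ_ice t = ρ_m u.
u = t ρ_ice/ρ_m = 3.356 km × 907/3380 = 0.901 km.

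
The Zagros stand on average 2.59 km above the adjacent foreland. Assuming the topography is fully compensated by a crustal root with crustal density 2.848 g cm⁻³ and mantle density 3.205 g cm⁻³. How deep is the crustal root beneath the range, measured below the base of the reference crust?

20.7 km

By Archimedes' principle applied to the lithosphere: the weight of the topography is balanced by the buoyancy of the root, ρ_c h = (ρ_m − ρ_c) r.
r = h · ρ_c / (ρ_m − ρ_c) = 2.59 km × 2.848 / (3.205 − 2.848) = 20.7 km.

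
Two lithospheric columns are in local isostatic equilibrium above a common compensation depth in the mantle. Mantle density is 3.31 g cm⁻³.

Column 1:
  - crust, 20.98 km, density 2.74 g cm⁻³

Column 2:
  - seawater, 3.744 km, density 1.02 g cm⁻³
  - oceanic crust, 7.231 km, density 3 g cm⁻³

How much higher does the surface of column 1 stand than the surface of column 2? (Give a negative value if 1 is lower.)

0.345 km

For any compensation level in the mantle, the mantle terms cancel and isostasy reduces to e = (Σt_1 − Σt_2) − (Σ(ρt)_1 − Σ(ρt)_2) / ρ_m.
Σt_1 = 20.98 km; Σt_2 = 10.975 km; Σ(ρt)_1 = 57.4852; Σ(ρt)_2 = 25.51188 (in km·g cm⁻³).
e = (20.98 − 10.975) − (57.4852 − 25.51188) / 3.31 = 0.345 km.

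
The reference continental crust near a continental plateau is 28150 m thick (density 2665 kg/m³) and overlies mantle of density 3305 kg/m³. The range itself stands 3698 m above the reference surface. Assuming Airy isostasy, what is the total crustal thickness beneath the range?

Root depth r = h ρ_c / (ρ_m − ρ_c) = 3698 m × 2665 / 640 = 15400 m.
Total thickness = T + h + r = 28150 m + 3698 m + 15400 m = 47200 m.

47200 m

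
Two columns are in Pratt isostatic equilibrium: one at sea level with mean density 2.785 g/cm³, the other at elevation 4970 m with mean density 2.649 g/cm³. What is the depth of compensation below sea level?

ρ_ref D = ρ (D + h) → D (ρ_ref − ρ) = ρ h.
D = ρ h/(ρ_ref − ρ) = 2.649 × 4970 m/(2.785 − 2.649) = 96800 m.

96800 m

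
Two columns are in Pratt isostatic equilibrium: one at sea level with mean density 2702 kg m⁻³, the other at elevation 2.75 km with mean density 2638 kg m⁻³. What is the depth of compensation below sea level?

113 km

ρ_ref D = ρ (D + h) → D (ρ_ref − ρ) = ρ h.
D = ρ h/(ρ_ref − ρ) = 2638 × 2.75 km/(2702 − 2638) = 113 km.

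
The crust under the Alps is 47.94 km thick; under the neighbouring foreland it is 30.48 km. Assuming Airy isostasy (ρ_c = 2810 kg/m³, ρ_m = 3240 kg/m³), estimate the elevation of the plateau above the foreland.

2.32 km

Excess crust Δ = 47.94 km − 30.48 km = 17.46 km, split between elevation h and root r with h + r = Δ.
Airy balance ρ_c h = (ρ_m − ρ_c) r gives r = h ρ_c/(ρ_m − ρ_c), so h (1 + ρ_c/(ρ_m − ρ_c)) = Δ, i.e. h = Δ (ρ_m − ρ_c)/ρ_m.
h = 17.46 km × 430/3240 = 2.32 km.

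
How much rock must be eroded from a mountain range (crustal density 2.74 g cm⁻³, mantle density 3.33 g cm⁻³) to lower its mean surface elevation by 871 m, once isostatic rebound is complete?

Net drop Δ = e − u = e − e ρ_c/ρ_m = e (ρ_m − ρ_c)/ρ_m.
e = Δ ρ_m/(ρ_m − ρ_c) = 871 m × 3.33/0.59 = 4920 m.

4920 m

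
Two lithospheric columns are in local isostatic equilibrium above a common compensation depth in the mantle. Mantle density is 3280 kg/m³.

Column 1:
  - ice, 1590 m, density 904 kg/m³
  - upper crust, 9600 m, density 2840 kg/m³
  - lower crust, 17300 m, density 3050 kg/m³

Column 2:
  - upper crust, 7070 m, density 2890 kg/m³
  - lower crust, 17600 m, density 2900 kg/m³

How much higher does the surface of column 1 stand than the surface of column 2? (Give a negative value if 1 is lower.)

For any compensation level in the mantle, the mantle terms cancel and isostasy reduces to e = (Σt_1 − Σt_2) − (Σ(ρt)_1 − Σ(ρt)_2) / ρ_m.
Σt_1 = 28490 m; Σt_2 = 24670 m; Σ(ρt)_1 = 81466360; Σ(ρt)_2 = 71472300 (in m·kg/m³).
e = (28490 − 24670) − (81466360 − 71472300) / 3280 = 773 m.

773 m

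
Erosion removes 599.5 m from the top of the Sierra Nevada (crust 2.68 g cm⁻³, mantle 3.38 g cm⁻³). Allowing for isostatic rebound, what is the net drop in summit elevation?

Rebound u = e ρ_c/ρ_m = 599.5 m × 2.68/3.38 = 475.3 m.
Net surface drop = e − u = 599.5 m − 475.3 m = e (ρ_m − ρ_c)/ρ_m = 124 m.

124 m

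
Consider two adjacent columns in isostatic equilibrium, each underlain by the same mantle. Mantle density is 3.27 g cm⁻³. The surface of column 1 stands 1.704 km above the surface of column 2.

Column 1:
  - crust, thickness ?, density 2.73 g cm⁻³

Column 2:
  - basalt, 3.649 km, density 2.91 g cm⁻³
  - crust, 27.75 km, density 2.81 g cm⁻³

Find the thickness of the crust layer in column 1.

Take the compensation level at the base of the deeper column (depth z_c below the surface of column 1) and equate Σ ρ_i t_i down to z_c; mantle fills any gap and the z_c terms cancel.
Column 1: x×2.73 + (z_c − 0 − x)×3.27
Column 2: 1.704×0 + 3.649×2.91 + 27.75×2.81 + (z_c − 1.704 − 31.399)×3.27
The z_c×3.27 term appears on both sides and cancels. Collect the known terms of each column as K = Σ(ρt)_known − 3.27 × (depth of known layers): K_1 = 0 − 3.27×0 = 0; K_2 = 88.59609 − 3.27×(1.704 + 31.399) = −19.65072.
Balance: K_1 − x×(3.27 − 2.73) = K_2, so x = (K_1 − K_2)/(3.27 − 2.73) = 19.6507/0.54 = 36.4 km.

36.4 km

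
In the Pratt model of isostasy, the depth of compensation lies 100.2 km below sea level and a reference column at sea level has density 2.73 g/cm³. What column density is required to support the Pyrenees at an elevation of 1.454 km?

Pratt balance: ρ_ref D = ρ (D + h).
ρ = ρ_ref D/(D + h) = 2.73 × 100.2 km/(100.2 km + 1.454 km) = 2.69 g/cm³.

2.69 g/cm³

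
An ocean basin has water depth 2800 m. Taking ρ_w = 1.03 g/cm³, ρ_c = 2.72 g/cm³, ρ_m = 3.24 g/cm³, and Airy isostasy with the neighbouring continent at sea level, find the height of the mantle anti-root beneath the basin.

Equating mass per unit area of the two columns: replacing crust with seawater at the top is compensated by replacing crust with mantle at the base: d (ρ_c − ρ_w) = a (ρ_m − ρ_c).
a = d (ρ_c − ρ_w)/(ρ_m − ρ_c) = 2800 m × 1.69/0.52 = 9100 m.

9100 m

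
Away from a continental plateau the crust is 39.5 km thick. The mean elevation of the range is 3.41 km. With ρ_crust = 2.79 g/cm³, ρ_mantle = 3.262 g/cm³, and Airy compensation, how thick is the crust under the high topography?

Root depth r = h ρ_c / (ρ_m − ρ_c) = 3.41 km × 2.79 / 0.472 = 20.16 km.
Total thickness = T + h + r = 39.5 km + 3.41 km + 20.16 km = 63.1 km.

63.1 km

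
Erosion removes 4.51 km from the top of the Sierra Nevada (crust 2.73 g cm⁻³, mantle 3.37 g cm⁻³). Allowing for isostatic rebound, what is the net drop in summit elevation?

Rebound u = e ρ_c/ρ_m = 4.51 km × 2.73/3.37 = 3.654 km.
Net surface drop = e − u = 4.51 km − 3.654 km = e (ρ_m − ρ_c)/ρ_m = 0.856 km.

0.856 km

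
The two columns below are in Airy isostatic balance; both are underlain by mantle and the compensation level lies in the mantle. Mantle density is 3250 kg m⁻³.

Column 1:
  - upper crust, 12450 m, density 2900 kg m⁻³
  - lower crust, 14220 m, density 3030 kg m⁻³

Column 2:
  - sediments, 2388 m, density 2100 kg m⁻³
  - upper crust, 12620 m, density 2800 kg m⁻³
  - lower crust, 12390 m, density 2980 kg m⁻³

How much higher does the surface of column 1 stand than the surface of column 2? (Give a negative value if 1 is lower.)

For any compensation level in the mantle, the mantle terms cancel and isostasy reduces to e = (Σt_1 − Σt_2) − (Σ(ρt)_1 − Σ(ρt)_2) / ρ_m.
Σt_1 = 26670 m; Σt_2 = 27398 m; Σ(ρt)_1 = 79191600; Σ(ρt)_2 = 77273000 (in m·kg m⁻³).
e = (26670 − 27398) − (79191600 − 77273000) / 3250 = −1320 m.

−1320 m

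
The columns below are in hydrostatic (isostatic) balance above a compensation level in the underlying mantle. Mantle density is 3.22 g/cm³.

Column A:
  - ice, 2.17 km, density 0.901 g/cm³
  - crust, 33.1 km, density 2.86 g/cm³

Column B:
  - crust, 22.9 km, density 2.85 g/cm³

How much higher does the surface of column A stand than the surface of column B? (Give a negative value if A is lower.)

2.63 km

For any compensation level in the mantle, the mantle terms cancel and isostasy reduces to e = (Σt_A − Σt_B) − (Σ(ρt)_A − Σ(ρt)_B) / ρ_m.
Σt_A = 35.27 km; Σt_B = 22.9 km; Σ(ρt)_A = 96.62117; Σ(ρt)_B = 65.265 (in km·g/cm³).
e = (35.27 − 22.9) − (96.62117 − 65.265) / 3.22 = 2.63 km.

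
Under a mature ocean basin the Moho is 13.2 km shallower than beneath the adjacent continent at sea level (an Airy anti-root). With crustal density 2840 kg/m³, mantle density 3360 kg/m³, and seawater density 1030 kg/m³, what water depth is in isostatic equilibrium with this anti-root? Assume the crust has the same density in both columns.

3.79 km

Replacing a thickness d of crust by seawater at the top must be balanced by replacing crust with mantle at the base: d (ρ_c − ρ_w) = a (ρ_m − ρ_c).
d = a (ρ_m − ρ_c)/(ρ_c − ρ_w) = 13.2 km × 520/1810 = 3.79 km.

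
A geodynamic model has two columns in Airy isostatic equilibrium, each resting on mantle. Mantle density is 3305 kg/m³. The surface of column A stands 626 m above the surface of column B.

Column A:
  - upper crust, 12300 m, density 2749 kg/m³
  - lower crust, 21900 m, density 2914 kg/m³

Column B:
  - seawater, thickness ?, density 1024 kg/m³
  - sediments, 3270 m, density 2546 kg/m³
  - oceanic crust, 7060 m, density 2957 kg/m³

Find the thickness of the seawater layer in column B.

3680 m

Take the compensation level at the base of the deeper column (depth z_c below the surface of column A) and equate Σ ρ_i t_i down to z_c; mantle fills any gap and the z_c terms cancel.
Column A: 12300×2749 + 21900×2914 + (z_c − 34200)×3305
Column B: 626×0 + x×1024 + 3270×2546 + 7060×2957 + (z_c − 626 − 10330 − x)×3305
The z_c×3305 term appears on both sides and cancels. Collect the known terms of each column as K = Σ(ρt)_known − 3305 × (depth of known layers): K_A = 97629300 − 3305×34200 = −15401700; K_B = 29201840 − 3305×(626 + 10330) = −7007740.
Balance: K_A = K_B − x×(3305 − 1024), so x = (K_B − K_A)/(3305 − 1024) = 8393960/2281 = 3680 m.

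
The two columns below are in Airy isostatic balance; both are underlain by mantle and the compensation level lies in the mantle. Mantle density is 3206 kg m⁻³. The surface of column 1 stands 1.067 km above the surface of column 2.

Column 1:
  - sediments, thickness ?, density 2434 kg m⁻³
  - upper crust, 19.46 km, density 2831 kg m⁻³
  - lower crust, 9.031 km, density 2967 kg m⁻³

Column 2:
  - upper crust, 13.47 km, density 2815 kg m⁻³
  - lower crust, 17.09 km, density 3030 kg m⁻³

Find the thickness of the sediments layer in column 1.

2.9 km

Take the compensation level at the base of the deeper column (depth z_c below the surface of column 1) and equate Σ ρ_i t_i down to z_c; mantle fills any gap and the z_c terms cancel.
Column 1: x×2434 + 19.46×2831 + 9.031×2967 + (z_c − 28.491 − x)×3206
Column 2: 1.067×0 + 13.47×2815 + 17.09×3030 + (z_c − 1.067 − 30.56)×3206
The z_c×3206 term appears on both sides and cancels. Collect the known terms of each column as K = Σ(ρt)_known − 3206 × (depth of known layers): K_1 = 81886.237 − 3206×28.491 = −9455.909; K_2 = 89700.75 − 3206×(1.067 + 30.56) = −11695.412.
Balance: K_1 − x×(3206 − 2434) = K_2, so x = (K_1 − K_2)/(3206 − 2434) = 2239.5/772 = 2.9 km.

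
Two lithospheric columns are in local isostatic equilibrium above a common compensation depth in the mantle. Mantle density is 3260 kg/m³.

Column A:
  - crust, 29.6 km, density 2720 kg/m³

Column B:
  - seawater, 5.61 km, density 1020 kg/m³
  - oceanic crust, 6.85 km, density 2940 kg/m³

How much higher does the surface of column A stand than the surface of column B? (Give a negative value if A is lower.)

0.376 km

For any compensation level in the mantle, the mantle terms cancel and isostasy reduces to e = (Σt_A − Σt_B) − (Σ(ρt)_A − Σ(ρt)_B) / ρ_m.
Σt_A = 29.6 km; Σt_B = 12.46 km; Σ(ρt)_A = 80512; Σ(ρt)_B = 25861.2 (in km·kg/m³).
e = (29.6 − 12.46) − (80512 − 25861.2) / 3260 = 0.376 km.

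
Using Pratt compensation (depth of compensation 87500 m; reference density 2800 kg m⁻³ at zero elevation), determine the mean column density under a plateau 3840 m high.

2680 kg m⁻³

Pratt balance: ρ_ref D = ρ (D + h).
ρ = ρ_ref D/(D + h) = 2800 × 87500 m/(87500 m + 3840 m) = 2680 kg m⁻³.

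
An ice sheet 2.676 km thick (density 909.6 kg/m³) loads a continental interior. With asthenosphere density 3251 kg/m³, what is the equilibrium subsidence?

0.749 km

Balancing pressure at the compensation depth: the ice load ρ_ice t is balanced by mantle displaced below, ρ_m s.
s = t ρ_ice / ρ_m = 2.676 km × 909.6/3251 = 0.749 km.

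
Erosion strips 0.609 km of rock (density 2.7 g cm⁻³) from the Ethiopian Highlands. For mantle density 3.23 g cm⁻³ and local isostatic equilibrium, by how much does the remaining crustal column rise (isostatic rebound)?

Unloading: uplift u = e ρ_c/ρ_m = 0.609 km × 2.7/3.23 = 0.509 km.

0.509 km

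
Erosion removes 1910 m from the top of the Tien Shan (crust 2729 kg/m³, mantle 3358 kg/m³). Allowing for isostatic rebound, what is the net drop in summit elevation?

358 m

Rebound u = e ρ_c/ρ_m = 1910 m × 2729/3358 = 1552 m.
Net surface drop = e − u = 1910 m − 1552 m = e (ρ_m − ρ_c)/ρ_m = 358 m.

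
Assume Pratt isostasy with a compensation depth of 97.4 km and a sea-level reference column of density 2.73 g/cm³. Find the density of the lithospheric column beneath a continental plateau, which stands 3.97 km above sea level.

2.62 g/cm³

Pratt balance: ρ_ref D = ρ (D + h).
ρ = ρ_ref D/(D + h) = 2.73 × 97.4 km/(97.4 km + 3.97 km) = 2.62 g/cm³.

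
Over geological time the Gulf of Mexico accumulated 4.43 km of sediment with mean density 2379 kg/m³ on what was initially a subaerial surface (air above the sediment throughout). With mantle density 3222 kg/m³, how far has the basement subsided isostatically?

3.27 km

Subaerial load: s = t ρ_sed / ρ_m = 4.43 km × 2379/3222 = 3.27 km.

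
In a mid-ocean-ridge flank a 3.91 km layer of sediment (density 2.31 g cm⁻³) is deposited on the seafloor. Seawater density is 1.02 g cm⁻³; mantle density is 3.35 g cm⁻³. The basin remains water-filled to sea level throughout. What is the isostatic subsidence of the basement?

Submarine loading: the sediment displaces seawater, and the subsidence is in turn flooded, so s (ρ_m − ρ_w) = t (ρ_sed − ρ_w).
s = 3.91 km × (2.31 − 1.02) / (3.35 − 1.02) = 2.16 km.

2.16 km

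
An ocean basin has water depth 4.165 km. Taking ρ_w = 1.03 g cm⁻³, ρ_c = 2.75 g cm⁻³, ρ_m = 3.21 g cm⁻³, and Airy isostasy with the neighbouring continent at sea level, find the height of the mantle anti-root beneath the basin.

15.6 km

For local isostatic compensation: replacing crust with seawater at the top is compensated by replacing crust with mantle at the base: d (ρ_c − ρ_w) = a (ρ_m − ρ_c).
a = d (ρ_c − ρ_w)/(ρ_m − ρ_c) = 4.165 km × 1.72/0.46 = 15.6 km.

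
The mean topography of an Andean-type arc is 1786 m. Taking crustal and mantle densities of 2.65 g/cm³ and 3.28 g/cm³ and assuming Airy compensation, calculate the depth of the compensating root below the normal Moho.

7510 m

Equating mass per unit area of the two columns: the weight of the topography is balanced by the buoyancy of the root, ρ_c h = (ρ_m − ρ_c) r.
r = h · ρ_c / (ρ_m − ρ_c) = 1786 m × 2.65 / (3.28 − 2.65) = 7510 m.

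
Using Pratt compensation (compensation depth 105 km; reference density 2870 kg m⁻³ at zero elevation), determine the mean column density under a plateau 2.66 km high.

Pratt balance: ρ_ref D = ρ (D + h).
ρ = ρ_ref D/(D + h) = 2870 × 105 km/(105 km + 2.66 km) = 2800 kg m⁻³.

2800 kg m⁻³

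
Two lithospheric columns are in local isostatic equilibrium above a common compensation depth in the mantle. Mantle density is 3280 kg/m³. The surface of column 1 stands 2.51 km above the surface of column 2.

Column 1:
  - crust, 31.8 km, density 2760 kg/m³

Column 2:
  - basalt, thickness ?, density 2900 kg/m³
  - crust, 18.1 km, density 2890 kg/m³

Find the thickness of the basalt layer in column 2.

Take the compensation level at the base of the deeper column (depth z_c below the surface of column 1) and equate Σ ρ_i t_i down to z_c; mantle fills any gap and the z_c terms cancel.
Column 1: 31.8×2760 + (z_c − 31.8)×3280
Column 2: 2.51×0 + x×2900 + 18.1×2890 + (z_c − 2.51 − 18.1 − x)×3280
The z_c×3280 term appears on both sides and cancels. Collect the known terms of each column as K = Σ(ρt)_known − 3280 × (depth of known layers): K_1 = 87768 − 3280×31.8 = −16536; K_2 = 52309 − 3280×(2.51 + 18.1) = −15291.8.
Balance: K_1 = K_2 − x×(3280 − 2900), so x = (K_2 − K_1)/(3280 − 2900) = 1244.2/380 = 3.27 km.

3.27 km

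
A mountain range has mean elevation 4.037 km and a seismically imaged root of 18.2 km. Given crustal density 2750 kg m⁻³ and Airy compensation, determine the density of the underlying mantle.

3360 kg m⁻³

Airy balance: ρ_c h = (ρ_m − ρ_c) r → ρ_m = ρ_c (1 + h/r).
ρ_m = 2750 × (1 + 4.037 km/18.2 km) = 3360 kg m⁻³.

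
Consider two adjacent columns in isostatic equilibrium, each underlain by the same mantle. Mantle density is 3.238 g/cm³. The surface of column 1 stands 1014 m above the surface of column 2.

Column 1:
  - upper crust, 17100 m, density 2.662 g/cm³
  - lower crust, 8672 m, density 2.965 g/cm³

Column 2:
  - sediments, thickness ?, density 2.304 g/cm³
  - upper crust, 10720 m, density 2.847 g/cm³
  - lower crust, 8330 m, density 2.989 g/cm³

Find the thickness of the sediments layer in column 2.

Take the compensation level at the base of the deeper column (depth z_c below the surface of column 1) and equate Σ ρ_i t_i down to z_c; mantle fills any gap and the z_c terms cancel.
Column 1: 17100×2.662 + 8672×2.965 + (z_c − 25772)×3.238
Column 2: 1014×0 + x×2.304 + 10720×2.847 + 8330×2.989 + (z_c − 1014 − 19050 − x)×3.238
The z_c×3.238 term appears on both sides and cancels. Collect the known terms of each column as K = Σ(ρt)_known − 3.238 × (depth of known layers): K_1 = 71232.68 − 3.238×25772 = −12217.056; K_2 = 55418.21 − 3.238×(1014 + 19050) = −9549.022.
Balance: K_1 = K_2 − x×(3.238 − 2.304), so x = (K_2 − K_1)/(3.238 − 2.304) = 2668.03/0.934 = 2860 m.

2860 m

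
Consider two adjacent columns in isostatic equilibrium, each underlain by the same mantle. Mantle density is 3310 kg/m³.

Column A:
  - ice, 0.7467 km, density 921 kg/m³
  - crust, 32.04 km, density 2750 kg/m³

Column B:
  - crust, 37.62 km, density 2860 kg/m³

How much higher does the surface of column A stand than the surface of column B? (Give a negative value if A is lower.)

0.845 km

For any compensation level in the mantle, the mantle terms cancel and isostasy reduces to e = (Σt_A − Σt_B) − (Σ(ρt)_A − Σ(ρt)_B) / ρ_m.
Σt_A = 32.7867 km; Σt_B = 37.62 km; Σ(ρt)_A = 88797.7107; Σ(ρt)_B = 107593.2 (in km·kg/m³).
e = (32.7867 − 37.62) − (88797.7107 − 107593.2) / 3310 = 0.845 km.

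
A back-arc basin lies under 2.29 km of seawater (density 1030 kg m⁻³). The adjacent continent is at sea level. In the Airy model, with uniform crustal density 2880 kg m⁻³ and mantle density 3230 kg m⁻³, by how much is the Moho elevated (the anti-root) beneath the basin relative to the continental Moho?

12.1 km

Equating mass per unit area of the two columns: replacing crust with seawater at the top is compensated by replacing crust with mantle at the base: d (ρ_c − ρ_w) = a (ρ_m − ρ_c).
a = d (ρ_c − ρ_w)/(ρ_m − ρ_c) = 2.29 km × 1850/350 = 12.1 km.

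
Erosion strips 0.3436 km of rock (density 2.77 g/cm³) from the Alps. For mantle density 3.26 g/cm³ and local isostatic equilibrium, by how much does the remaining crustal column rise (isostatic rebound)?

0.292 km

Unloading: uplift u = e ρ_c/ρ_m = 0.3436 km × 2.77/3.26 = 0.292 km.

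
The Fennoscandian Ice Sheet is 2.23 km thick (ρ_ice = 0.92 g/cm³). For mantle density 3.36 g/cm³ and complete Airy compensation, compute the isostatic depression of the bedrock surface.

Isostatic balance requires: the ice load ρ_ice t is balanced by mantle displaced below, ρ_m s.
s = t ρ_ice / ρ_m = 2.23 km × 0.92/3.36 = 0.611 km.

0.611 km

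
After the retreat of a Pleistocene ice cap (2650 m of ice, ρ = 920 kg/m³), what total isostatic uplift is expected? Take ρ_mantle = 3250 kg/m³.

750 m

Removing the load lets mantle flow back in; uplift u satisfies ρ_ice t = ρ_m u.
u = t ρ_ice/ρ_m = 2650 m × 920/3250 = 750 m.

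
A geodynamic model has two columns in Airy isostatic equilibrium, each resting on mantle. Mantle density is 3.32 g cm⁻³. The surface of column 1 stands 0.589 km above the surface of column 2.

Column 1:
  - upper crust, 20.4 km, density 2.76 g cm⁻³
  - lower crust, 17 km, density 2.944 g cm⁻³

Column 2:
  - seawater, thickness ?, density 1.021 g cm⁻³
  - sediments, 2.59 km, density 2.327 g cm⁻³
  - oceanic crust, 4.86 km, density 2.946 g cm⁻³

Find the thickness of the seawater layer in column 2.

4.99 km

Take the compensation level at the base of the deeper column (depth z_c below the surface of column 1) and equate Σ ρ_i t_i down to z_c; mantle fills any gap and the z_c terms cancel.
Column 1: 20.4×2.76 + 17×2.944 + (z_c − 37.4)×3.32
Column 2: 0.589×0 + x×1.021 + 2.59×2.327 + 4.86×2.946 + (z_c − 0.589 − 7.45 − x)×3.32
The z_c×3.32 term appears on both sides and cancels. Collect the known terms of each column as K = Σ(ρt)_known − 3.32 × (depth of known layers): K_1 = 106.352 − 3.32×37.4 = −17.816; K_2 = 20.34449 − 3.32×(0.589 + 7.45) = −6.34499.
Balance: K_1 = K_2 − x×(3.32 − 1.021), so x = (K_2 − K_1)/(3.32 − 1.021) = 11.471/2.299 = 4.99 km.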